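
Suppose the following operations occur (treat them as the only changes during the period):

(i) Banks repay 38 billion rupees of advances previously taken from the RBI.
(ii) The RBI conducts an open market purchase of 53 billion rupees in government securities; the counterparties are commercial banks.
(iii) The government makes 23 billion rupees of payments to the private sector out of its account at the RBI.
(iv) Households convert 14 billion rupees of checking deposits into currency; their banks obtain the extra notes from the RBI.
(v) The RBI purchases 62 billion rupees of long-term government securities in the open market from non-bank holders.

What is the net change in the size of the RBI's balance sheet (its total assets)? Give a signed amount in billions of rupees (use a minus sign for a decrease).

Discount-window repayment 38 billion rupees: an RBI asset is shed → −38B.
OMO purchase (from banks) 53 billion rupees: an RBI asset is acquired → +53B.
Government spending 23 billion rupees: only the composition of liabilities changes → 0.
Currency withdrawal 14 billion rupees: only the composition of liabilities changes → 0.
Asset purchase (from non-banks) 62 billion rupees: an RBI asset is acquired → +62B.
Net: −38 + 53 + 0 + 0 + 62 = +77 billion.

+77 billion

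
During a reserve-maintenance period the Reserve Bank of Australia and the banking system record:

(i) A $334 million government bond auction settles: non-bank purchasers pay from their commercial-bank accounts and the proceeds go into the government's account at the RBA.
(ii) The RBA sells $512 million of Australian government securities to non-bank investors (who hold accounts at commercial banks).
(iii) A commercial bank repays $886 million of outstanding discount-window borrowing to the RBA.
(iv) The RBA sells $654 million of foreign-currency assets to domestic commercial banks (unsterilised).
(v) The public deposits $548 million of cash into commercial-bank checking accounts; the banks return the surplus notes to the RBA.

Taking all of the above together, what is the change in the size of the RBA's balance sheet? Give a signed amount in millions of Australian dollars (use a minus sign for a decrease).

RBA balance sheet:
  Assets:      Securities −$512M, Loans to banks −$886M, Foreign assets −$654M
  Liabilities: Bank reserves −$1838M, Currency in circulation −$548M, Government deposits +$334M
Change in total RBA assets = -$2052 million.

-$2052 million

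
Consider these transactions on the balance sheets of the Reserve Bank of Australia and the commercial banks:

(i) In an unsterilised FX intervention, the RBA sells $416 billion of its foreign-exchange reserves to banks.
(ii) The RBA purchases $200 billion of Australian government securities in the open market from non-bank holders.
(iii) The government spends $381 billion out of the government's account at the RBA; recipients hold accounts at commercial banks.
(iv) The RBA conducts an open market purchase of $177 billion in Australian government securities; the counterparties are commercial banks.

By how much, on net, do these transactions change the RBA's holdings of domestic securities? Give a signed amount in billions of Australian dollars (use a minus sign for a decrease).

RBA balance sheet:
  Assets:      Securities +$377B, Foreign assets −$416B
  Liabilities: Bank reserves +$342B, Government deposits −$381B
So the change in the RBA's holdings of domestic securities is +$377 billion.

+$377 billion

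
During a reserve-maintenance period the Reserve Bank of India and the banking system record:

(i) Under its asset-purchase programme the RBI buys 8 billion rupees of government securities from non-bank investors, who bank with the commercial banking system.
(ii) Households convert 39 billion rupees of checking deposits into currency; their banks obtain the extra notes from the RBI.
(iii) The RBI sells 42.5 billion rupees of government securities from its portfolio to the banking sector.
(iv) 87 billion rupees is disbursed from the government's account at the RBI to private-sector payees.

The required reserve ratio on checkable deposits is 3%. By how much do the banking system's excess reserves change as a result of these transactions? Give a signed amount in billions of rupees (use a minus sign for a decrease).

+11.82 billion

Asset purchase (from non-banks) 8 billion rupees: reserves +8B, deposits +8B.
Currency withdrawal 39 billion rupees: reserves −39B, deposits −39B.
OMO sale (to banks) 42.5 billion rupees: reserves −42.5B, deposits 0.
Government spending 87 billion rupees: reserves +87B, deposits +87B.
Totals: Δreserves = +13.5B, Δdeposits = +56B.
Δrequired reserves = 3% × +56B = +1.68B.
Δexcess reserves = Δreserves − Δrequired = +13.5B − (+1.68B) = +11.82 billion.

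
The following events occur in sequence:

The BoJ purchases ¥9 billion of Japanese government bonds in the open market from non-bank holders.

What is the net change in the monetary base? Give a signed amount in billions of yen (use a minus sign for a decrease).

BoJ balance sheet:
  Assets:      Securities +¥9B
  Liabilities: Bank reserves +¥9B
Monetary base = currency + reserves: 0 + (+¥9B) = +¥9 billion.

+¥9 billion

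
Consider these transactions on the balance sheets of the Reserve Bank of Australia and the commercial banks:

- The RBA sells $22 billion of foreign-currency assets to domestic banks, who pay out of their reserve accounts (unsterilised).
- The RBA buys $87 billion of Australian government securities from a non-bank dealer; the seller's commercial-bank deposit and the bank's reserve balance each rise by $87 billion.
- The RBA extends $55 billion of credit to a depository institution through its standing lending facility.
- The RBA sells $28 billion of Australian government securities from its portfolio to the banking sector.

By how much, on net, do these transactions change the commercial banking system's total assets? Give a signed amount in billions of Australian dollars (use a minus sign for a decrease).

+$142 billion

FX sale $22 billion: just an asset swap on bank balance sheets → 0.
Asset purchase (from non-banks) $87 billion: bank balance sheets expand → +$87B.
Discount-window loan $55 billion: bank balance sheets expand → +$55B.
OMO sale (to banks) $28 billion: just an asset swap on bank balance sheets → 0.
Net: 0 + 87 + 55 + 0 = +$142 billion.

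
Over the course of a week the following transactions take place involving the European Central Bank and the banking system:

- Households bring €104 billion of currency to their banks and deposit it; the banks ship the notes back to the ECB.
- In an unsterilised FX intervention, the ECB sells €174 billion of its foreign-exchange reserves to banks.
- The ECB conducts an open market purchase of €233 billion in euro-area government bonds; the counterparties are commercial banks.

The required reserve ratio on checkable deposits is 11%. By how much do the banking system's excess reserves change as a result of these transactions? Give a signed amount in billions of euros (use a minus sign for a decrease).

Currency deposit €104 billion: reserves +€104B, deposits +€104B.
FX sale €174 billion: reserves −€174B, deposits 0.
OMO purchase (from banks) €233 billion: reserves +€233B, deposits 0.
Totals: Δreserves = +€163B, Δdeposits = +€104B.
Δrequired reserves = 11% × +€104B = +€11.44B.
Δexcess reserves = Δreserves − Δrequired = +€163B − (+€11.44B) = +€151.56 billion.

+€151.56 billion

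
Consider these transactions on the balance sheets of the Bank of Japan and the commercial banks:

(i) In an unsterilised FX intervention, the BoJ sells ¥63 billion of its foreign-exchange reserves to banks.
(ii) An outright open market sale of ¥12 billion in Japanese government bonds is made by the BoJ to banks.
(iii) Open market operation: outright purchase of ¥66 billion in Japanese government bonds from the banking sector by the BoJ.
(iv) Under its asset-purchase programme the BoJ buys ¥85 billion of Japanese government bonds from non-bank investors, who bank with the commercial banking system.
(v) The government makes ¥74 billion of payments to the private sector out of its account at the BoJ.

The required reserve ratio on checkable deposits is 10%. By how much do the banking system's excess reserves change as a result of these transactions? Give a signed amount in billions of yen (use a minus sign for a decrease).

+¥134.1 billion

FX sale ¥63 billion: reserves −¥63B, deposits 0.
OMO sale (to banks) ¥12 billion: reserves −¥12B, deposits 0.
OMO purchase (from banks) ¥66 billion: reserves +¥66B, deposits 0.
Asset purchase (from non-banks) ¥85 billion: reserves +¥85B, deposits +¥85B.
Government spending ¥74 billion: reserves +¥74B, deposits +¥74B.
Totals: Δreserves = +¥150B, Δdeposits = +¥159B.
Δrequired reserves = 10% × +¥159B = +¥15.9B.
Δexcess reserves = Δreserves − Δrequired = +¥150B − (+¥15.9B) = +¥134.1 billion.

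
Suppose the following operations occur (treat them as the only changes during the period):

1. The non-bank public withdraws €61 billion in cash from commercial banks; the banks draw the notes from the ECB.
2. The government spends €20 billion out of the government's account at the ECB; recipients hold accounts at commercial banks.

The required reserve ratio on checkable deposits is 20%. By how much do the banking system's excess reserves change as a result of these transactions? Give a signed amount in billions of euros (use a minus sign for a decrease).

Currency withdrawal €61 billion: reserves −€61B, deposits −€61B.
Government spending €20 billion: reserves +€20B, deposits +€20B.
Totals: Δreserves = −€41B, Δdeposits = −€41B.
Δrequired reserves = 20% × −€41B = −€8.2B.
Δexcess reserves = Δreserves − Δrequired = −€41B − (−€8.2B) = -€32.8 billion.

-€32.8 billion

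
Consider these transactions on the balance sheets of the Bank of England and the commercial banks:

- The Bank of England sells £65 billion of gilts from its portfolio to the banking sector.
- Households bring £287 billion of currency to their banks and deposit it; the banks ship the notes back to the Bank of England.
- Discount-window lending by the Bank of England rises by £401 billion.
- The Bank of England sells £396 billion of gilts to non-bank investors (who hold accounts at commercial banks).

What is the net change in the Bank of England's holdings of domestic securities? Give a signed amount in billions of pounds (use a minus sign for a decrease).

Bank of England balance sheet:
  Assets:      Securities −£461B, Loans to banks +£401B
  Liabilities: Bank reserves +£227B, Currency in circulation −£287B
So the change in the Bank of England's holdings of domestic securities is -£461 billion.

-£461 billion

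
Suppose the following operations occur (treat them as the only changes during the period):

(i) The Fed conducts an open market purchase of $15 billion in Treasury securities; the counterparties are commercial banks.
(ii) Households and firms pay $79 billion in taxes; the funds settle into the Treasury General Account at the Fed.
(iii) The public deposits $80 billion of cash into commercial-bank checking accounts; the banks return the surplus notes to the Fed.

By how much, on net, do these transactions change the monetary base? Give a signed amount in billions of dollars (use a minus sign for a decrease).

OMO purchase (from banks) $15 billion: Fed balance sheet expands → +$15B.
Government account inflow $79 billion: reserves shift to a non-base liability → −$79B.
Currency deposit $80 billion: just a shift between currency and reserves — both are base money → 0.
Net: 15 − 79 + 0 = -$64 billion.

-$64 billion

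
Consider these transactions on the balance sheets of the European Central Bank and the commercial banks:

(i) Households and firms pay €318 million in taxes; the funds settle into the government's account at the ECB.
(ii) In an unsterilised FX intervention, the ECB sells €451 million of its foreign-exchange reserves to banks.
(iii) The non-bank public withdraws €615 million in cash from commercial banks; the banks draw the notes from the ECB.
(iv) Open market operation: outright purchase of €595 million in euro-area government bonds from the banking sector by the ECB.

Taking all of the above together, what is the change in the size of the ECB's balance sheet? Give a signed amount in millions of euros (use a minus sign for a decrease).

Government account inflow €318 million: only the composition of liabilities changes → 0.
FX sale €451 million: an ECB asset is shed → −€451M.
Currency withdrawal €615 million: only the composition of liabilities changes → 0.
OMO purchase (from banks) €595 million: an ECB asset is acquired → +€595M.
Net: 0 − 451 + 0 + 595 = +€144 million.

+€144 million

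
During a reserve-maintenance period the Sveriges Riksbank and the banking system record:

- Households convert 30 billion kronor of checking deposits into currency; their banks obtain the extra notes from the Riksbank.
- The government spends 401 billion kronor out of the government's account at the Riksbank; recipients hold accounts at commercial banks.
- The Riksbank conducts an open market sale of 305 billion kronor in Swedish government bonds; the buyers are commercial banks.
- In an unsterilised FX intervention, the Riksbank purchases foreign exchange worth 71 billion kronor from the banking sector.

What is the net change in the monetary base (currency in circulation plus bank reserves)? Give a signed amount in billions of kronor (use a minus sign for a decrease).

+167 billion

Currency withdrawal 30 billion kronor: just a shift between currency and reserves — both are base money → 0.
Government spending 401 billion kronor: a non-base liability converts back to reserves → +401B.
OMO sale (to banks) 305 billion kronor: Riksbank balance sheet contracts → −305B.
FX purchase 71 billion kronor: Riksbank balance sheet expands → +71B.
Net: 0 + 401 − 305 + 71 = +167 billion.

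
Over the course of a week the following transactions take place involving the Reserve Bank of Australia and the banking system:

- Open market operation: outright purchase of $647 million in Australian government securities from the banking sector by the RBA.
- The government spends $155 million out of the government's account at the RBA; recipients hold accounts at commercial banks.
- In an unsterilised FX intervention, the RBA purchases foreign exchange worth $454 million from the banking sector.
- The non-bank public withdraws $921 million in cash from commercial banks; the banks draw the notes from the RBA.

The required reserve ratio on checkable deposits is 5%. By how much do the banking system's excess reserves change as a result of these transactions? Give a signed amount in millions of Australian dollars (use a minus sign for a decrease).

+$373.3 million

OMO purchase (from banks) $647 million: reserves +$647M, deposits 0.
Government spending $155 million: reserves +$155M, deposits +$155M.
FX purchase $454 million: reserves +$454M, deposits 0.
Currency withdrawal $921 million: reserves −$921M, deposits −$921M.
Totals: Δreserves = +$335M, Δdeposits = −$766M.
Δrequired reserves = 5% × −$766M = −$38.3M.
Δexcess reserves = Δreserves − Δrequired = +$335M − (−$38.3M) = +$373.3 million.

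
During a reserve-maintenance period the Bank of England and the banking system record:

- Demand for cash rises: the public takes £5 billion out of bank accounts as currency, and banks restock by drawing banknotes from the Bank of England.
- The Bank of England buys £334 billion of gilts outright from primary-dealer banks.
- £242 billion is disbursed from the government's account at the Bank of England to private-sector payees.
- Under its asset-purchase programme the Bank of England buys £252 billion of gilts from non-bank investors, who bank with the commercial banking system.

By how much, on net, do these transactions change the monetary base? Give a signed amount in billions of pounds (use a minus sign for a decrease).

Currency withdrawal £5 billion: just a shift between currency and reserves — both are base money → 0.
OMO purchase (from banks) £334 billion: Bank of England balance sheet expands → +£334B.
Government spending £242 billion: a non-base liability converts back to reserves → +£242B.
Asset purchase (from non-banks) £252 billion: Bank of England balance sheet expands → +£252B.
Net: 0 + 334 + 242 + 252 = +£828 billion.

+£828 billion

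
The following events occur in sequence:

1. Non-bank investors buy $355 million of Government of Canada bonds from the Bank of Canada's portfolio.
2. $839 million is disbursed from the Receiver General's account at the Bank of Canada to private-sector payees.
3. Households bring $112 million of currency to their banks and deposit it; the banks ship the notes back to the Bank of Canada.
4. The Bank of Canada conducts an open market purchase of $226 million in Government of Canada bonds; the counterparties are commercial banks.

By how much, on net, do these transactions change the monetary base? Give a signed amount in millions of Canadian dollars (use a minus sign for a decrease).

Bank of Canada balance sheet:
  Assets:      Securities −$129M
  Liabilities: Bank reserves +$822M, Currency in circulation −$112M, Government deposits −$839M
Commercial banking system:
  Assets:      Reserves at CB +$822M, Securities −$226M
  Liabilities: Checkable deposits +$596M
Monetary base = currency + reserves: −$112M + (+$822M) = +$710 million.

+$710 million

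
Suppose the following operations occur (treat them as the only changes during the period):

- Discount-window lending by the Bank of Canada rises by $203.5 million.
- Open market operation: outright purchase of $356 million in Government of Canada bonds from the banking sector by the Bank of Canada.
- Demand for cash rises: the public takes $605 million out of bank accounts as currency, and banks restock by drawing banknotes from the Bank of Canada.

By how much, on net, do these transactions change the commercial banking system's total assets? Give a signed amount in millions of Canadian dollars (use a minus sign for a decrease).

Bank of Canada balance sheet:
  Assets:      Securities +$356M, Loans to banks +$203.5M
  Liabilities: Bank reserves −$45.5M, Currency in circulation +$605M
Commercial banking system:
  Assets:      Reserves at CB −$45.5M, Securities −$356M
  Liabilities: Checkable deposits −$605M, Borrowings from CB +$203.5M
Change in total bank assets = -$401.5 million.

-$401.5 million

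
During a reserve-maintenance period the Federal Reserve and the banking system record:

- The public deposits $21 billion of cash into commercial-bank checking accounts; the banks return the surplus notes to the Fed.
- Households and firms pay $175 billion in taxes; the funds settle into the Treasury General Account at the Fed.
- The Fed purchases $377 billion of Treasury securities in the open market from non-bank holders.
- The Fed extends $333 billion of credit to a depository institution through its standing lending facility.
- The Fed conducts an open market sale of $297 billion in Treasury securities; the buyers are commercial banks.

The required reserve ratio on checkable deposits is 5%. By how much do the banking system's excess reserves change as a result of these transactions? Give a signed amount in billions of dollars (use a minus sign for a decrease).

Currency deposit $21 billion: reserves +$21B, deposits +$21B.
Government account inflow $175 billion: reserves −$175B, deposits −$175B.
Asset purchase (from non-banks) $377 billion: reserves +$377B, deposits +$377B.
Discount-window loan $333 billion: reserves +$333B, deposits 0.
OMO sale (to banks) $297 billion: reserves −$297B, deposits 0.
Totals: Δreserves = +$259B, Δdeposits = +$223B.
Δrequired reserves = 5% × +$223B = +$11.15B.
Δexcess reserves = Δreserves − Δrequired = +$259B − (+$11.15B) = +$247.85 billion.

+$247.85 billion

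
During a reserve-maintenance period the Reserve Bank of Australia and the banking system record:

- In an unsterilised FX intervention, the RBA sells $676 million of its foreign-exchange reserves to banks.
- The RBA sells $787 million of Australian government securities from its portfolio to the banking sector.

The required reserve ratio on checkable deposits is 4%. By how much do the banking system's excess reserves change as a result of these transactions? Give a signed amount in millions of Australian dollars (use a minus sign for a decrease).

-$1463 million

FX sale $676 million: reserves −$676M, deposits 0.
OMO sale (to banks) $787 million: reserves −$787M, deposits 0.
Totals: Δreserves = −$1463M, Δdeposits = 0.
Δrequired reserves = 4% × 0 = 0.
Δexcess reserves = Δreserves − Δrequired = −$1463M − (0) = -$1463 million.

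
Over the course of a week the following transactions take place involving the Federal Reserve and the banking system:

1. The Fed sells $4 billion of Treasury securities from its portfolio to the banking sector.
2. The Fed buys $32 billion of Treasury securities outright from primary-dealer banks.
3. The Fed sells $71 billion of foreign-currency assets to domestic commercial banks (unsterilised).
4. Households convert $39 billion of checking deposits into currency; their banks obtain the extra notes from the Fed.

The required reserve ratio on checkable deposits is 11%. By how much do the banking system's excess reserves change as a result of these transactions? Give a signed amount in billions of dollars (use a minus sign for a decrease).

OMO sale (to banks) $4 billion: reserves −$4B, deposits 0.
OMO purchase (from banks) $32 billion: reserves +$32B, deposits 0.
FX sale $71 billion: reserves −$71B, deposits 0.
Currency withdrawal $39 billion: reserves −$39B, deposits −$39B.
Totals: Δreserves = −$82B, Δdeposits = −$39B.
Δrequired reserves = 11% × −$39B = −$4.29B.
Δexcess reserves = Δreserves − Δrequired = −$82B − (−$4.29B) = -$77.71 billion.

-$77.71 billion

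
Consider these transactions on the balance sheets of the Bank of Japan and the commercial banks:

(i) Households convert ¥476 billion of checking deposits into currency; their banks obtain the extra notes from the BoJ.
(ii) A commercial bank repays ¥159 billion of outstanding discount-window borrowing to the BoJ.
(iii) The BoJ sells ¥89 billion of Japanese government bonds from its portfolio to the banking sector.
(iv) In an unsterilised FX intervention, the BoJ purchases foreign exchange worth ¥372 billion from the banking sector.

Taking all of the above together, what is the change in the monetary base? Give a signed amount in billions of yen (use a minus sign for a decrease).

+¥124 billion

Currency withdrawal ¥476 billion: just a shift between currency and reserves — both are base money → 0.
Discount-window repayment ¥159 billion: BoJ balance sheet contracts → −¥159B.
OMO sale (to banks) ¥89 billion: BoJ balance sheet contracts → −¥89B.
FX purchase ¥372 billion: BoJ balance sheet expands → +¥372B.
Net: 0 − 159 − 89 + 372 = +¥124 billion.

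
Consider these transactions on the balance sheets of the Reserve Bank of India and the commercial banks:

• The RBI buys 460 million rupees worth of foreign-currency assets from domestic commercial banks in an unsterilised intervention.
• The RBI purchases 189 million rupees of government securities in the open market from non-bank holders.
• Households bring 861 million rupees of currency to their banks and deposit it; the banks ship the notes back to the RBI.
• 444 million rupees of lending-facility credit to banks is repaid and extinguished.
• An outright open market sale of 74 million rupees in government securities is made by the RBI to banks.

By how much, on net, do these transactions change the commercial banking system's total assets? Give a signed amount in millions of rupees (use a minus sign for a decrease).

FX purchase 460 million rupees: just an asset swap on bank balance sheets → 0.
Asset purchase (from non-banks) 189 million rupees: bank balance sheets expand → +189M.
Currency deposit 861 million rupees: bank balance sheets expand → +861M.
Discount-window repayment 444 million rupees: bank balance sheets shrink → −444M.
OMO sale (to banks) 74 million rupees: just an asset swap on bank balance sheets → 0.
Net: 0 + 189 + 861 − 444 + 0 = +606 million.

+606 million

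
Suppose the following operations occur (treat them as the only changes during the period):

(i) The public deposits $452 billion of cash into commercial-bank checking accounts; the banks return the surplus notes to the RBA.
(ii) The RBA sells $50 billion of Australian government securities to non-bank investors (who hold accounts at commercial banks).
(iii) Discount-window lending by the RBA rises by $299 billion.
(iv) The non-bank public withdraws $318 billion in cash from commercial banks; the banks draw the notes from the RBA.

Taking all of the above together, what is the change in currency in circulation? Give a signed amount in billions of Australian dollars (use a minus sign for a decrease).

RBA balance sheet:
  Assets:      Securities −$50B, Loans to banks +$299B
  Liabilities: Bank reserves +$383B, Currency in circulation −$134B
Commercial banking system:
  Assets:      Reserves at CB +$383B
  Liabilities: Checkable deposits +$84B, Borrowings from CB +$299B
So the change in currency in circulation is -$134 billion.

-$134 billion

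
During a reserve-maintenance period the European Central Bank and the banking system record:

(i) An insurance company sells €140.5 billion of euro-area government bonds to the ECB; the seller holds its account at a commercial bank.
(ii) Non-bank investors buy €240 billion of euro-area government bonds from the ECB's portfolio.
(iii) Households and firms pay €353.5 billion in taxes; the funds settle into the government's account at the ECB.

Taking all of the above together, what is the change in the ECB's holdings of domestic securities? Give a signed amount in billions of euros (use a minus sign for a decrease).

-€99.5 billion

Asset purchase (from non-banks) €140.5 billion: securities added to the ECB's portfolio → +€140.5B.
Asset sale (to non-banks) €240 billion: securities removed from the ECB's portfolio → −€240B.
Government account inflow €353.5 billion: the ECB's securities portfolio is untouched → 0.
Net: 140.5 − 240 + 0 = -€99.5 billion.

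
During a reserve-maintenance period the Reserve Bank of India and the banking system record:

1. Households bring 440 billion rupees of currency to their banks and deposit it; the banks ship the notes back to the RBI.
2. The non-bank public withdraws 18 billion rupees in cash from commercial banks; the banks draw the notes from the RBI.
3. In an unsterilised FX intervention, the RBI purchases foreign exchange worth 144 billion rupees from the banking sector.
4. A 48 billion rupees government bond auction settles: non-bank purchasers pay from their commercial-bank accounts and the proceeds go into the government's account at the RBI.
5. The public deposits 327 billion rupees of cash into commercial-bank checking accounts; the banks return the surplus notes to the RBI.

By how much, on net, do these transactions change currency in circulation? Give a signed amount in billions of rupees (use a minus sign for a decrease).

-749 billion

RBI balance sheet:
  Assets:      Foreign assets +144B
  Liabilities: Bank reserves +845B, Currency in circulation −749B, Government deposits +48B
Commercial banking system:
  Assets:      Reserves at CB +845B, Foreign assets −144B
  Liabilities: Checkable deposits +701B
So the change in currency in circulation is -749 billion.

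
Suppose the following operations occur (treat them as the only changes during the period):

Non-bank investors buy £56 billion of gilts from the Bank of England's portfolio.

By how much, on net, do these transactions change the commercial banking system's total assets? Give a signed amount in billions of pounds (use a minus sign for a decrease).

Asset sale (to non-banks) £56 billion: bank balance sheets shrink → −£56B.

-£56 billion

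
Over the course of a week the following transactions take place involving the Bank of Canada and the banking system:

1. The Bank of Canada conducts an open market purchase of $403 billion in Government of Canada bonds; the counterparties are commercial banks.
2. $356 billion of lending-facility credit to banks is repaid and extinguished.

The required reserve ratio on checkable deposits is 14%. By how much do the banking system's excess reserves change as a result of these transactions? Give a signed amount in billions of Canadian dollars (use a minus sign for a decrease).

OMO purchase (from banks) $403 billion: reserves +$403B, deposits 0.
Discount-window repayment $356 billion: reserves −$356B, deposits 0.
Totals: Δreserves = +$47B, Δdeposits = 0.
Δrequired reserves = 14% × 0 = 0.
Δexcess reserves = Δreserves − Δrequired = +$47B − (0) = +$47 billion.

+$47 billion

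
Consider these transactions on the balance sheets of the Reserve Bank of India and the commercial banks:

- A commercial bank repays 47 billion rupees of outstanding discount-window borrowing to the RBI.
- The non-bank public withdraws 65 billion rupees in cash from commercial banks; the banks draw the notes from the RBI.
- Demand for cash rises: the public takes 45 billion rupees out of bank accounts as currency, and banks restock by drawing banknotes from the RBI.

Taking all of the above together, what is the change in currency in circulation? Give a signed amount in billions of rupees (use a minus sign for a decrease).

RBI balance sheet:
  Assets:      Loans to banks −47B
  Liabilities: Bank reserves −157B, Currency in circulation +110B
Commercial banking system:
  Assets:      Reserves at CB −157B
  Liabilities: Checkable deposits −110B, Borrowings from CB −47B
So the change in currency in circulation is +110 billion.

+110 billion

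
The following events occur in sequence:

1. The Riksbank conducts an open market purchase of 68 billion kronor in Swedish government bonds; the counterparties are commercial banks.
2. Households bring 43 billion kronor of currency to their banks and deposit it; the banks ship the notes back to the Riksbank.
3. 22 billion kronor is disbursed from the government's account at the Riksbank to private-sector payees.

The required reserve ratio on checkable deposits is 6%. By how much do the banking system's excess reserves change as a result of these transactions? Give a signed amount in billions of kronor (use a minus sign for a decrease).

OMO purchase (from banks) 68 billion kronor: reserves +68B, deposits 0.
Currency deposit 43 billion kronor: reserves +43B, deposits +43B.
Government spending 22 billion kronor: reserves +22B, deposits +22B.
Totals: Δreserves = +133B, Δdeposits = +65B.
Δrequired reserves = 6% × +65B = +3.9B.
Δexcess reserves = Δreserves − Δrequired = +133B − (+3.9B) = +129.1 billion.

+129.1 billion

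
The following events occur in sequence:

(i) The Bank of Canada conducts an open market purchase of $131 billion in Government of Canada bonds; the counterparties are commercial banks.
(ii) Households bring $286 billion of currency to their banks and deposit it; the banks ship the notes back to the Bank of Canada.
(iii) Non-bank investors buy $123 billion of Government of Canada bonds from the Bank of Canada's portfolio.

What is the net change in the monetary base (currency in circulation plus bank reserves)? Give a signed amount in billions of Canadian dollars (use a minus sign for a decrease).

+$8 billion

Bank of Canada balance sheet:
  Assets:      Securities +$8B
  Liabilities: Bank reserves +$294B, Currency in circulation −$286B
Commercial banking system:
  Assets:      Reserves at CB +$294B, Securities −$131B
  Liabilities: Checkable deposits +$163B
Monetary base = currency + reserves: −$286B + (+$294B) = +$8 billion.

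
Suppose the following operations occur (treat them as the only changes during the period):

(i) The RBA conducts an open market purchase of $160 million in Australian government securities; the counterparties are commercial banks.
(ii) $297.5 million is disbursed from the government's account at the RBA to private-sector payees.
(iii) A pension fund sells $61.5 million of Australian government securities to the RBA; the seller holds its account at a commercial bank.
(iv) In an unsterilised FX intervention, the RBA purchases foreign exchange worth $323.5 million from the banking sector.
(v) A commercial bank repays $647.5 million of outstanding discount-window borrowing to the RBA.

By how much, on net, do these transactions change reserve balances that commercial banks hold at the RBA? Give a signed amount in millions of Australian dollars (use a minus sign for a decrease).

+$195 million

OMO purchase (from banks) $160 million: the RBA pays by crediting reserve accounts → +$160M.
Government spending $297.5 million: government payments flow into bank reserve accounts → +$297.5M.
Asset purchase (from non-banks) $61.5 million: the RBA pays by crediting reserve accounts → +$61.5M.
FX purchase $323.5 million: the RBA pays by crediting reserve accounts → +$323.5M.
Discount-window repayment $647.5 million: repayment is debited from reserves → −$647.5M.
Net: 160 + 297.5 + 61.5 + 323.5 − 647.5 = +$195 million.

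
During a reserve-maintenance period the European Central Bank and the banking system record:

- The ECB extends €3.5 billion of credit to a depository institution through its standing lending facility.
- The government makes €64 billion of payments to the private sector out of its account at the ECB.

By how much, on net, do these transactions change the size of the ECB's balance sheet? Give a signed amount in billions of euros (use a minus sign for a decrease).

Discount-window loan €3.5 billion: an ECB asset is acquired → +€3.5B.
Government spending €64 billion: only the composition of liabilities changes → 0.
Net: 3.5 + 0 = +€3.5 billion.

+€3.5 billion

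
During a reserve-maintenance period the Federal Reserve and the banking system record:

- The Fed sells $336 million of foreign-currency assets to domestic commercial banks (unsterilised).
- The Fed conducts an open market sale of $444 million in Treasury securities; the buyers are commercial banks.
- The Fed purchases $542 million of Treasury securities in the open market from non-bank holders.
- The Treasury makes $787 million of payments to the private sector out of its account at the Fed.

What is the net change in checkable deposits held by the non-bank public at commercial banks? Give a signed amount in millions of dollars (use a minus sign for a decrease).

+$1329 million

FX sale $336 million: the counterparty is a bank, so public deposits are unchanged → 0.
OMO sale (to banks) $444 million: the counterparty is a bank, so public deposits are unchanged → 0.
Asset purchase (from non-banks) $542 million: non-bank counterparties' bank balances rise → +$542M.
Government spending $787 million: non-bank counterparties' bank balances rise → +$787M.
Net: 0 + 0 + 542 + 787 = +$1329 million.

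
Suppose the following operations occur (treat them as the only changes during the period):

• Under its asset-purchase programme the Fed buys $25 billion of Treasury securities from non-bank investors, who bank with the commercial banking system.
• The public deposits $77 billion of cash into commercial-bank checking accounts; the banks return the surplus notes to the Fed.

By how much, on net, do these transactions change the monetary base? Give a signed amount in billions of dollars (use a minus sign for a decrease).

Asset purchase (from non-banks) $25 billion: Fed balance sheet expands → +$25B.
Currency deposit $77 billion: just a shift between currency and reserves — both are base money → 0.
Net: 25 + 0 = +$25 billion.

+$25 billion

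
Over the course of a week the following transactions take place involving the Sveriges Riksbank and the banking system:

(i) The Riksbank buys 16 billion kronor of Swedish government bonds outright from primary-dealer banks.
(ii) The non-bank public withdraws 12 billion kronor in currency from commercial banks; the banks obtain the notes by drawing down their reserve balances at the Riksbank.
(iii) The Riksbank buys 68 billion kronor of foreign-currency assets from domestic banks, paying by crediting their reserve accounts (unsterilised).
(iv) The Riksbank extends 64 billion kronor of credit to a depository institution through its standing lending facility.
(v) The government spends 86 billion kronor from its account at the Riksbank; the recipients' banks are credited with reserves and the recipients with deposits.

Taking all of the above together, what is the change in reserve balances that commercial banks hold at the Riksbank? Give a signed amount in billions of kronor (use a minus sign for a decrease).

Riksbank balance sheet:
  Assets:      Securities +16B, Loans to banks +64B, Foreign assets +68B
  Liabilities: Bank reserves +222B, Currency in circulation +12B, Government deposits −86B
So the change in reserve balances that commercial banks hold at the Riksbank is +222 billion.

+222 billion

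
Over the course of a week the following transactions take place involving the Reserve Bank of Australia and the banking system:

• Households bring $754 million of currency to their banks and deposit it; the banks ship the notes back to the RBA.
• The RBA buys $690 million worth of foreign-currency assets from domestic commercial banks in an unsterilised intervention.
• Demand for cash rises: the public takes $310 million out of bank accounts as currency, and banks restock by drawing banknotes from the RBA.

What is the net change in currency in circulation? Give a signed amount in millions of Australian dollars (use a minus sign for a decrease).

-$444 million

RBA balance sheet:
  Assets:      Foreign assets +$690M
  Liabilities: Bank reserves +$1134M, Currency in circulation −$444M
Commercial banking system:
  Assets:      Reserves at CB +$1134M, Foreign assets −$690M
  Liabilities: Checkable deposits +$444M
So the change in currency in circulation is -$444 million.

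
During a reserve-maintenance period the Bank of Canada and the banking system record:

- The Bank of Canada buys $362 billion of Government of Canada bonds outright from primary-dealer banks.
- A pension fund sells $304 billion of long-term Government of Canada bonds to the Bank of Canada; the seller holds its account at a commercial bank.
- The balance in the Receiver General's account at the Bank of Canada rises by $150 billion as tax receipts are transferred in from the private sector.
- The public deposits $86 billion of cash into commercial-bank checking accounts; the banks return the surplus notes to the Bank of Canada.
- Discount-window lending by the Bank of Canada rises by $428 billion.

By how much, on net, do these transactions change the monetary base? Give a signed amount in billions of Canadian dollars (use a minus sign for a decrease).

+$944 billion

OMO purchase (from banks) $362 billion: Bank of Canada balance sheet expands → +$362B.
Asset purchase (from non-banks) $304 billion: Bank of Canada balance sheet expands → +$304B.
Government account inflow $150 billion: reserves shift to a non-base liability → −$150B.
Currency deposit $86 billion: just a shift between currency and reserves — both are base money → 0.
Discount-window loan $428 billion: Bank of Canada balance sheet expands → +$428B.
Net: 362 + 304 − 150 + 0 + 428 = +$944 billion.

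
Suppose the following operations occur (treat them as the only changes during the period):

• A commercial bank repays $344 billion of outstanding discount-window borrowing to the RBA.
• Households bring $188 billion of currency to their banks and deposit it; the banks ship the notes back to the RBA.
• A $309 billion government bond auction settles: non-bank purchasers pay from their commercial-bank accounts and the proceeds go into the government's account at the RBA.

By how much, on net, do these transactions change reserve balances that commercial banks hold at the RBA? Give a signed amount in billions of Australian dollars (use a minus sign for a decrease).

RBA balance sheet:
  Assets:      Loans to banks −$344B
  Liabilities: Bank reserves −$465B, Currency in circulation −$188B, Government deposits +$309B
So the change in reserve balances that commercial banks hold at the RBA is -$465 billion.

-$465 billion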